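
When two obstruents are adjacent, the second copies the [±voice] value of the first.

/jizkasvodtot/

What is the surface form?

/k/ after /z/ (voiced) → [g]
/v/ after /s/ (voiceless) → [f]
/t/ after /d/ (voiced) → [d]

[jizgasfoddot]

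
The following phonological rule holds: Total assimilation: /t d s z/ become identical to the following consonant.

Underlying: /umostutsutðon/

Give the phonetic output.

/s/ before /t/ → [t] (total assimilation)
/t/ before /s/ → [s] (total assimilation)
/t/ before /ð/ → [ð] (total assimilation)

[umottussuððon]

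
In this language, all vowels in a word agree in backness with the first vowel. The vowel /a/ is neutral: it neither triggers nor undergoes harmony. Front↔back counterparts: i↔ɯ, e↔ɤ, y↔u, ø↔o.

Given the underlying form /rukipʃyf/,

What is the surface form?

[rukɯpʃuf]

/i/ harmonizes with /u/ ([+back]) → [ɯ]
/y/ harmonizes with /u/ ([+back]) → [u]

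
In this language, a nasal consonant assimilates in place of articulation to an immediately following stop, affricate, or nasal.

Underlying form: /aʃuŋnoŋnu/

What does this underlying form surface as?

/ŋ/ before /n/ (alveolar) → [n]
/ŋ/ before /n/ (alveolar) → [n]

[aʃunnonnu]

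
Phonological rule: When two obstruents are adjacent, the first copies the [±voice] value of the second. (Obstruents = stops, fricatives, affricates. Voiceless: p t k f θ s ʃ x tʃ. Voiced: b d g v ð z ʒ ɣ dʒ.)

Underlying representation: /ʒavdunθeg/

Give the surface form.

[ʒavdunθeg]

no segment meets the rule's conditions; no change.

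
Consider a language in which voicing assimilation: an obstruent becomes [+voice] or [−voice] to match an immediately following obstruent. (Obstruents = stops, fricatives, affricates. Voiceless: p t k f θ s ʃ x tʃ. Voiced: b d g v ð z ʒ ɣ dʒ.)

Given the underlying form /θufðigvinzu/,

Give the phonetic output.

[θuvðigvinzu]

/f/ before /ð/ (voiced) → [v]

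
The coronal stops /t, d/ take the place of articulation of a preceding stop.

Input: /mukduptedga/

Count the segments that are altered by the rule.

/d/ after /k/ (velar) → [g]
/t/ after /p/ (labial) → [p]
2 segments change.

2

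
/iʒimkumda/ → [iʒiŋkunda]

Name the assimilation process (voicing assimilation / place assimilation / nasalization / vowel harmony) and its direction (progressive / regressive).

place assimilation, regressive

/m/→[ŋ] /m/→[n].
Each target copies a feature from the following segment, so the direction is regressive.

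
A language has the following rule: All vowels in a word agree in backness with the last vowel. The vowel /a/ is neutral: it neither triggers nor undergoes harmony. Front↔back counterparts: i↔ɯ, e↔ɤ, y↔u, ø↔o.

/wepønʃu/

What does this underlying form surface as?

/e/ harmonizes with /u/ ([+back]) → [ɤ]
/ø/ harmonizes with /u/ ([+back]) → [o]

[wɤponʃu]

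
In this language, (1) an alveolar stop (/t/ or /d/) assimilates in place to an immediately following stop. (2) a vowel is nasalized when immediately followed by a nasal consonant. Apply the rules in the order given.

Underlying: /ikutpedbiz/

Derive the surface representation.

Rule 1: /t/ before /p/ (labial) → [p]
Rule 1: /d/ before /b/ (labial) → [b]
After rule 1: ikuppebbiz
Rule 2: no segment meets the rule's conditions; no change.

[ikuppebbiz]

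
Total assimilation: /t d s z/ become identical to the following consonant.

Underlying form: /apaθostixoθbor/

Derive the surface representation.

/s/ before /t/ → [t] (total assimilation)

[apaθottixoθbor]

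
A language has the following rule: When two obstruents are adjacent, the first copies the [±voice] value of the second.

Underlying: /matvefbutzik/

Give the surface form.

/t/ before /v/ (voiced) → [d]
/f/ before /b/ (voiced) → [v]
/t/ before /z/ (voiced) → [d]

[madvevbudzik]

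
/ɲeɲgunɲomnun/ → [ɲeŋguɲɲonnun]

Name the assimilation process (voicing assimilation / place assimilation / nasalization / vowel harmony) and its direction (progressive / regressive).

/ɲ/→[ŋ] /n/→[ɲ] /m/→[n].
Each target copies a feature from the following segment, so the direction is regressive.

place assimilation, regressive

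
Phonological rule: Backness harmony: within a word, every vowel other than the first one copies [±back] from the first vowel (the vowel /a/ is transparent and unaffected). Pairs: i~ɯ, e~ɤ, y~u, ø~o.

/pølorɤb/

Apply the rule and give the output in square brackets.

/o/ harmonizes with /ø/ ([-back]) → [ø]
/ɤ/ harmonizes with /ø/ ([-back]) → [e]

[pøløreb]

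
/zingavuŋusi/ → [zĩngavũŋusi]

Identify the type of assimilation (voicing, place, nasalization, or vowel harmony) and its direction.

nasalization, regressive

/i/→[ĩ] /u/→[ũ].
Each target copies a feature from the following segment, so the direction is regressive.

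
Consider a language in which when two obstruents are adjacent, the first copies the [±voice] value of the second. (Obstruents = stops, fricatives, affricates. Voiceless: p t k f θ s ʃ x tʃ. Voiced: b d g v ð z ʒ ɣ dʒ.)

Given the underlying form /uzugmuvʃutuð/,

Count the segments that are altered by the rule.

/v/ before /ʃ/ (voiceless) → [f]
1 segment changes.

1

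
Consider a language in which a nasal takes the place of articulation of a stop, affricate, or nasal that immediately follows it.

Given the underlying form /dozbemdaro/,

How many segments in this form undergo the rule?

/m/ before /d/ (alveolar) → [n]
1 segment changes.

1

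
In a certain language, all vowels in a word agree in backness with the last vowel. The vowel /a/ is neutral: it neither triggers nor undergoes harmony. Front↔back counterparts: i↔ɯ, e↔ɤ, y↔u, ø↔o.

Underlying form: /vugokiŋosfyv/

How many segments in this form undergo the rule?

3

/u/ harmonizes with /y/ ([-back]) → [y]
/o/ harmonizes with /y/ ([-back]) → [ø]
/o/ harmonizes with /y/ ([-back]) → [ø]
3 segments change.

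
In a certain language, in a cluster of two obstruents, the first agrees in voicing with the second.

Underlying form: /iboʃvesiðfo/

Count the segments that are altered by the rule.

/ʃ/ before /v/ (voiced) → [ʒ]
/ð/ before /f/ (voiceless) → [θ]
2 segments change.

2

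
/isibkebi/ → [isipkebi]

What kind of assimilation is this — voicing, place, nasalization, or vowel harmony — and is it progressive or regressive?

voicing assimilation, regressive

/b/→[p].
Each target copies a feature from the following segment, so the direction is regressive.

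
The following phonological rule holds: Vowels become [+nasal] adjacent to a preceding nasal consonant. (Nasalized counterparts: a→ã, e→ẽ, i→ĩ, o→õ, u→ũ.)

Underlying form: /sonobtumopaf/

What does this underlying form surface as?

/o/ after nasal /n/ → [õ]
/o/ after nasal /m/ → [õ]

[sonõbtumõpaf]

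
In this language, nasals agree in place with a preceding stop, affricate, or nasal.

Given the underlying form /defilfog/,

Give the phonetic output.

no segment meets the rule's conditions; no change.

[defilfog]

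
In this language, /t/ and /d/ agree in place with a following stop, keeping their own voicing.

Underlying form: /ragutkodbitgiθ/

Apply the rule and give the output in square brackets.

/t/ before /k/ (velar) → [k]
/d/ before /b/ (labial) → [b]
/t/ before /g/ (velar) → [k]

[ragukkobbikgiθ]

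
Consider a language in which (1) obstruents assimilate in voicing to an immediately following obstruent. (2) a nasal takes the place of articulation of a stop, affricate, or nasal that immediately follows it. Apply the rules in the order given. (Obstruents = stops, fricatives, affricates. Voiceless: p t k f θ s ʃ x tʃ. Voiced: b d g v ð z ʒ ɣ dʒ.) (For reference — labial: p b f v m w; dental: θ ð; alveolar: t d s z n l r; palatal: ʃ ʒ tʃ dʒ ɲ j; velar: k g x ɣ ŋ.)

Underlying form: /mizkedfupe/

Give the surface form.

[misketfupe]

Rule 1: /z/ before /k/ (voiceless) → [s]
Rule 1: /d/ before /f/ (voiceless) → [t]
After rule 1: misketfupe
Rule 2: no segment meets the rule's conditions; no change.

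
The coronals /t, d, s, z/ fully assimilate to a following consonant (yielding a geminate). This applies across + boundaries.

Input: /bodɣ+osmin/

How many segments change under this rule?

2

/d/ before /ɣ/ → [ɣ] (total assimilation)
/s/ before /m/ → [m] (total assimilation)
2 segments change.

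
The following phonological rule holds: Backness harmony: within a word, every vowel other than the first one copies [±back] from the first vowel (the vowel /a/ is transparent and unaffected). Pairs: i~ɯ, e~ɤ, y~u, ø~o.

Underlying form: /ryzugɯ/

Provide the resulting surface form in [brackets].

/u/ harmonizes with /y/ ([-back]) → [y]
/ɯ/ harmonizes with /y/ ([-back]) → [i]

[ryzygi]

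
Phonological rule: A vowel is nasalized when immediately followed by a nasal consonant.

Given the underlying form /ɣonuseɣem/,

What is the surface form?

[ɣõnuseɣẽm]

/o/ before nasal /n/ → [õ]
/e/ before nasal /m/ → [ẽ]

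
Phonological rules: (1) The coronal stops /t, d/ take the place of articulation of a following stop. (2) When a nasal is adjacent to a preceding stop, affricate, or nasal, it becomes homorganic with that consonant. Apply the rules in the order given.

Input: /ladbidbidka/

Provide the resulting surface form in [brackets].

[labbibbigka]

Rule 1: /d/ before /b/ (labial) → [b]
Rule 1: /d/ before /b/ (labial) → [b]
Rule 1: /d/ before /k/ (velar) → [g]
After rule 1: labbibbigka
Rule 2: no segment meets the rule's conditions; no change.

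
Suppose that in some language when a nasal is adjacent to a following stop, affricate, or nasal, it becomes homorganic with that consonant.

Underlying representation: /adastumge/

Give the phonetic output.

/m/ before /g/ (velar) → [ŋ]

[adastuŋge]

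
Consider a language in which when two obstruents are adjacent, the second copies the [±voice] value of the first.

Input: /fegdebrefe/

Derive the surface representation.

no segment meets the rule's conditions; no change.

[fegdebrefe]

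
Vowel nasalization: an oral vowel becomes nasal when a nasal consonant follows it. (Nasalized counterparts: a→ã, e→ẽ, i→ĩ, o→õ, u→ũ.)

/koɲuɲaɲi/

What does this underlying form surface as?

/o/ before nasal /ɲ/ → [õ]
/u/ before nasal /ɲ/ → [ũ]
/a/ before nasal /ɲ/ → [ã]

[kõɲũɲãɲi]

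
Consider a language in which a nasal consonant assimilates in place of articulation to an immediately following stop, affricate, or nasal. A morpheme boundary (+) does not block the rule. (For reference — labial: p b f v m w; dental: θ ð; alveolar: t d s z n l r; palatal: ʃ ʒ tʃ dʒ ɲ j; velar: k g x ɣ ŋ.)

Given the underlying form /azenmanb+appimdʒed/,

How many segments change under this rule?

/n/ before /m/ (labial) → [m]
/n/ before /b/ (labial) → [m]
/m/ before /dʒ/ (palatal) → [ɲ]
3 segments change.

3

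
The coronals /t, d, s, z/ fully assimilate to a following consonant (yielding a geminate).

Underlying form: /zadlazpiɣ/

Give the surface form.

[zallappiɣ]

/d/ before /l/ → [l] (total assimilation)
/z/ before /p/ → [p] (total assimilation)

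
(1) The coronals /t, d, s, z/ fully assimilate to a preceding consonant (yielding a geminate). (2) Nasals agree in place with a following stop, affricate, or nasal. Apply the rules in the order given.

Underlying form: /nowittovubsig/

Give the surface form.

Rule 1: /s/ after /b/ → [b] (total assimilation)
After rule 1: nowittovubbig
Rule 2: no segment meets the rule's conditions; no change.

[nowittovubbig]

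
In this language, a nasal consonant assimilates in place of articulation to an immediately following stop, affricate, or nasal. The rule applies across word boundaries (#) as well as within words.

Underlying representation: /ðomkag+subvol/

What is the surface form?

/m/ before /k/ (velar) → [ŋ]

[ðoŋkag+subvol]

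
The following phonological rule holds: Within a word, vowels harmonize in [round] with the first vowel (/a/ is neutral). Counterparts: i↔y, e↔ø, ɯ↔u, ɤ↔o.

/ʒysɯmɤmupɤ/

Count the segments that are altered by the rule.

/ɯ/ harmonizes with /y/ ([+round]) → [u]
/ɤ/ harmonizes with /y/ ([+round]) → [o]
/ɤ/ harmonizes with /y/ ([+round]) → [o]
3 segments change.

3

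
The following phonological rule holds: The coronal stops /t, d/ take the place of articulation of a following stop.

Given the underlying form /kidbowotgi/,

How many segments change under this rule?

2

/d/ before /b/ (labial) → [b]
/t/ before /g/ (velar) → [k]
2 segments change.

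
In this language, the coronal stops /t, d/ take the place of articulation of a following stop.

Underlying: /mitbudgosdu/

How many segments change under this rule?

/t/ before /b/ (labial) → [p]
/d/ before /g/ (velar) → [g]
2 segments change.

2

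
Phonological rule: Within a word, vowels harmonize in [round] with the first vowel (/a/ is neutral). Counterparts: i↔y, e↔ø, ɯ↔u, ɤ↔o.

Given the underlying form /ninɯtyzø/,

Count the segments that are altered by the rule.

/y/ harmonizes with /i/ ([-round]) → [i]
/ø/ harmonizes with /i/ ([-round]) → [e]
2 segments change.

2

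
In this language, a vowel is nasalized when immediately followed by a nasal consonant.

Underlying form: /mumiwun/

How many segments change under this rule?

/u/ before nasal /m/ → [ũ]
/u/ before nasal /n/ → [ũ]
2 segments change.

2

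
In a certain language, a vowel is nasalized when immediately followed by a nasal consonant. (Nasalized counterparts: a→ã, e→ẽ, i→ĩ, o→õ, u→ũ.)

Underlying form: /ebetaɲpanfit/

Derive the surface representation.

/a/ before nasal /ɲ/ → [ã]
/a/ before nasal /n/ → [ã]

[ebetãɲpãnfit]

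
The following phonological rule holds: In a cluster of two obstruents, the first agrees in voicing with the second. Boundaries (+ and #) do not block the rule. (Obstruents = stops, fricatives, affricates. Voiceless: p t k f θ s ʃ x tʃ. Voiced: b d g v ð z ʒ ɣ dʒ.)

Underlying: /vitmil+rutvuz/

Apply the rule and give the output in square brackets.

[vitmil+rudvuz]

/t/ before /v/ (voiced) → [d]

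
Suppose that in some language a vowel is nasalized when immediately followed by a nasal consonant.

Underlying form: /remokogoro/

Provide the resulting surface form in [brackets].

[rẽmokogoro]

/e/ before nasal /m/ → [ẽ]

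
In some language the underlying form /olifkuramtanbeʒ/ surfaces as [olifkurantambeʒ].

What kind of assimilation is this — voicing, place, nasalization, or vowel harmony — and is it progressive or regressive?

/m/→[n] /n/→[m].
Each target copies a feature from the following segment, so the direction is regressive.

place assimilation, regressive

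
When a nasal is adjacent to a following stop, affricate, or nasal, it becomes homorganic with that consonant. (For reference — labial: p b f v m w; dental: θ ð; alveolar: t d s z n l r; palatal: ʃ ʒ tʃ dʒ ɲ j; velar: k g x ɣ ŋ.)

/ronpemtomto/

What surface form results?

[rompentonto]

/n/ before /p/ (labial) → [m]
/m/ before /t/ (alveolar) → [n]
/m/ before /t/ (alveolar) → [n]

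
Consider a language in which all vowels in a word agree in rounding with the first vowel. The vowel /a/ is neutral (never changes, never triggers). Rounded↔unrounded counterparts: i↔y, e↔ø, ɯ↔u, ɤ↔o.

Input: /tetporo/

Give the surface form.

[tetpɤrɤ]

/o/ harmonizes with /e/ ([-round]) → [ɤ]
/o/ harmonizes with /e/ ([-round]) → [ɤ]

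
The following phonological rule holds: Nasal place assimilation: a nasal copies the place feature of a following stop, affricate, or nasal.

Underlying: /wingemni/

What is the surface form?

/n/ before /g/ (velar) → [ŋ]
/m/ before /n/ (alveolar) → [n]

[wiŋgenni]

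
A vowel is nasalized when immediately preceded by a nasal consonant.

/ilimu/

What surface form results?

/u/ after nasal /m/ → [ũ]

[ilimũ]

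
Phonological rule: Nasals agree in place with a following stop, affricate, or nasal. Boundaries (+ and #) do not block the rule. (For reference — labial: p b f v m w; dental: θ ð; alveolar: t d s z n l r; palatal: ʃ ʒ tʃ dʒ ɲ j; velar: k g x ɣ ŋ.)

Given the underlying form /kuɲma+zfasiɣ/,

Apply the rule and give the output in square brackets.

/ɲ/ before /m/ (labial) → [m]

[kumma+zfasiɣ]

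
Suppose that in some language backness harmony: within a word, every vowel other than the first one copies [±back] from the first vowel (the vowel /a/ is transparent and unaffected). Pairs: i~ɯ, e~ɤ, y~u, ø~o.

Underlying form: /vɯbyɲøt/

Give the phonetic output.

[vɯbuɲot]

/y/ harmonizes with /ɯ/ ([+back]) → [u]
/ø/ harmonizes with /ɯ/ ([+back]) → [o]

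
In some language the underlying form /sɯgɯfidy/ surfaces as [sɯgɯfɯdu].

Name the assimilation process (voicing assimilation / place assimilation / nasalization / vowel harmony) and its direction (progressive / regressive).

vowel harmony, progressive

/i/→[ɯ] /y/→[u].
Vowels agree with the first vowel, so the harmony is progressive.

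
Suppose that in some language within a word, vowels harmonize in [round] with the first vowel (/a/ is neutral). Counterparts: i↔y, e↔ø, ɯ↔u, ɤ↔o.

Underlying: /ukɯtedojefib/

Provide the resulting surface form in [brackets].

/ɯ/ harmonizes with /u/ ([+round]) → [u]
/e/ harmonizes with /u/ ([+round]) → [ø]
/e/ harmonizes with /u/ ([+round]) → [ø]
/i/ harmonizes with /u/ ([+round]) → [y]

[ukutødojøfyb]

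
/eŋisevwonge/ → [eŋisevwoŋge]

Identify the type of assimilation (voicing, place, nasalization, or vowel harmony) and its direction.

/n/→[ŋ].
Each target copies a feature from the following segment, so the direction is regressive.

place assimilation, regressive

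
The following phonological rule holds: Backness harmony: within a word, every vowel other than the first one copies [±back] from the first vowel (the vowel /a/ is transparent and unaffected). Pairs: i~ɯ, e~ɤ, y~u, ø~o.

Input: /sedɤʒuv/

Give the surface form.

[sedeʒyv]

/ɤ/ harmonizes with /e/ ([-back]) → [e]
/u/ harmonizes with /e/ ([-back]) → [y]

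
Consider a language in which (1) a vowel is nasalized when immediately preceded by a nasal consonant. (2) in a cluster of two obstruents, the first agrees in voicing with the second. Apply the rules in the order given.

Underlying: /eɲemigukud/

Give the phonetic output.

[eɲẽmĩgukud]

Rule 1: /e/ after nasal /ɲ/ → [ẽ]
Rule 1: /i/ after nasal /m/ → [ĩ]
After rule 1: eɲẽmĩgukud
Rule 2: no segment meets the rule's conditions; no change.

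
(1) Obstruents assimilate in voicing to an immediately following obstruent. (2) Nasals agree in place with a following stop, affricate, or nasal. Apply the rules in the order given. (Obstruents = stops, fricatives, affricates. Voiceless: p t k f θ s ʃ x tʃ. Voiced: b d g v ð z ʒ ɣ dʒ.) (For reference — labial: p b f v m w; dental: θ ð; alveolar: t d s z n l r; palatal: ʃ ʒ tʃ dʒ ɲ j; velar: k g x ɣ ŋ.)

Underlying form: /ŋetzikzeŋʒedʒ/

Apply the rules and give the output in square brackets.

Rule 1: /t/ before /z/ (voiced) → [d]
Rule 1: /k/ before /z/ (voiced) → [g]
After rule 1: ŋedzigzeŋʒedʒ
Rule 2: no segment meets the rule's conditions; no change.

[ŋedzigzeŋʒedʒ]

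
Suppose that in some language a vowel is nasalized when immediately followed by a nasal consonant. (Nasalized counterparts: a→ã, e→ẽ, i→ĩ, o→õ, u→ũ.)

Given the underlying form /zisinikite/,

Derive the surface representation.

/i/ before nasal /n/ → [ĩ]

[zisĩnikite]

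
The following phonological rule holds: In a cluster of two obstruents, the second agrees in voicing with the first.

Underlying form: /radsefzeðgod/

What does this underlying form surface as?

/s/ after /d/ (voiced) → [z]
/z/ after /f/ (voiceless) → [s]

[radzefseðgod]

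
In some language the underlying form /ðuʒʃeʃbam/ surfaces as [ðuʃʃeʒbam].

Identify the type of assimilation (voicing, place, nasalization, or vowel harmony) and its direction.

voicing assimilation, regressive

/ʒ/→[ʃ] /ʃ/→[ʒ].
Each target copies a feature from the following segment, so the direction is regressive.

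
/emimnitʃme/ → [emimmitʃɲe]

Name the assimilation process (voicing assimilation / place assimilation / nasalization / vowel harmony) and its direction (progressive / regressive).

place assimilation, progressive

/n/→[m] /m/→[ɲ].
Each target copies a feature from the preceding segment, so the direction is progressive.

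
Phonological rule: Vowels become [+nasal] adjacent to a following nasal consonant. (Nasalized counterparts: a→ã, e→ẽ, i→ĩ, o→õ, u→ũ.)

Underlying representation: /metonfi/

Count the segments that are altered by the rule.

/o/ before nasal /n/ → [õ]
1 segment changes.

1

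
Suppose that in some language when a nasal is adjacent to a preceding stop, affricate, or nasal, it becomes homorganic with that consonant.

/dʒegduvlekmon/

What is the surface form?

[dʒegduvlekŋon]

/m/ after /k/ (velar) → [ŋ]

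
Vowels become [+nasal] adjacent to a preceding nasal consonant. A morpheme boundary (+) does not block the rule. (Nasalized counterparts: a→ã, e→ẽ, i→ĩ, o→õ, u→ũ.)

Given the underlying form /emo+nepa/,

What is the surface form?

/o/ after nasal /m/ → [õ]
/e/ after nasal /n/ → [ẽ]

[emõ+nẽpa]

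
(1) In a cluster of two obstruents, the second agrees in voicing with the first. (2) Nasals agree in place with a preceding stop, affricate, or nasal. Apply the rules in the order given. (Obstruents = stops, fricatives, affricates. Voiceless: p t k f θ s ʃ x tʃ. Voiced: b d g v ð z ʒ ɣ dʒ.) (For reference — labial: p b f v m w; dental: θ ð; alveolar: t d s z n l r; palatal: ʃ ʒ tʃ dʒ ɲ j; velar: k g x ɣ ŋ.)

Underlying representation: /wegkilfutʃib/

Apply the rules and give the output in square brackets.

Rule 1: /k/ after /g/ (voiced) → [g]
After rule 1: weggilfutʃib
Rule 2: no segment meets the rule's conditions; no change.

[weggilfutʃib]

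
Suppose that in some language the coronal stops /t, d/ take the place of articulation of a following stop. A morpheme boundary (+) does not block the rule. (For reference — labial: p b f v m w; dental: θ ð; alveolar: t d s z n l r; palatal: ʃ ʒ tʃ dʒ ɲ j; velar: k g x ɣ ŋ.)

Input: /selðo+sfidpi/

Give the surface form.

[selðo+sfibpi]

/d/ before /p/ (labial) → [b]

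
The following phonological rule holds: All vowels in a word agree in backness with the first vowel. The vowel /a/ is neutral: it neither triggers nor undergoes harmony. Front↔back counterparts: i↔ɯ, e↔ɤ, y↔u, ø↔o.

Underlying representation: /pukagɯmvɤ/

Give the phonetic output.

no segment meets the rule's conditions; no change.

[pukagɯmvɤ]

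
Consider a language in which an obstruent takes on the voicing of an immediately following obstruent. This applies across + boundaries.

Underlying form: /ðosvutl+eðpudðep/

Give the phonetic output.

/s/ before /v/ (voiced) → [z]
/ð/ before /p/ (voiceless) → [θ]

[ðozvutl+eθpudðep]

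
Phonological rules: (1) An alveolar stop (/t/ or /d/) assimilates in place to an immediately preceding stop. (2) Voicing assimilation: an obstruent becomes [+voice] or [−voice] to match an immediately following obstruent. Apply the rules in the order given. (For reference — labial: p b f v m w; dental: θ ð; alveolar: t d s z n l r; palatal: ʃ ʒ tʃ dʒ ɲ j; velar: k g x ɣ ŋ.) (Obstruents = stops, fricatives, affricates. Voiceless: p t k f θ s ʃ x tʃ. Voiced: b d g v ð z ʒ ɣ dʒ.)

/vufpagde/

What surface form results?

[vufpagge]

Rule 1: /d/ after /g/ (velar) → [g]
After rule 1: vufpagge
Rule 2: no segment meets the rule's conditions; no change.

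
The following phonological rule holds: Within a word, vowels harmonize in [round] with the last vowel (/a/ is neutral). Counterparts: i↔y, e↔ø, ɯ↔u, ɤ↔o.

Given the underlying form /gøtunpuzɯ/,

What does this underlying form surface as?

/ø/ harmonizes with /ɯ/ ([-round]) → [e]
/u/ harmonizes with /ɯ/ ([-round]) → [ɯ]
/u/ harmonizes with /ɯ/ ([-round]) → [ɯ]

[getɯnpɯzɯ]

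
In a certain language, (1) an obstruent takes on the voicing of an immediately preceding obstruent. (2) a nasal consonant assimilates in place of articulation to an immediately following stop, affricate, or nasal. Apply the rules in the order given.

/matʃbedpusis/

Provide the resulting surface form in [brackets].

[matʃpedbusis]

Rule 1: /b/ after /tʃ/ (voiceless) → [p]
Rule 1: /p/ after /d/ (voiced) → [b]
After rule 1: matʃpedbusis
Rule 2: no segment meets the rule's conditions; no change.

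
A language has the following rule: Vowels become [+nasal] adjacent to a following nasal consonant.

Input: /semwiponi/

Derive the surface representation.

/e/ before nasal /m/ → [ẽ]
/o/ before nasal /n/ → [õ]

[sẽmwipõni]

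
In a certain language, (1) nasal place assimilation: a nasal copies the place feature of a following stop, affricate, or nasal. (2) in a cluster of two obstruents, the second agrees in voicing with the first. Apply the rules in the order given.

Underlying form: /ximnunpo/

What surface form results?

Rule 1: /m/ before /n/ (alveolar) → [n]
Rule 1: /n/ before /p/ (labial) → [m]
After rule 1: xinnumpo
Rule 2: no segment meets the rule's conditions; no change.

[xinnumpo]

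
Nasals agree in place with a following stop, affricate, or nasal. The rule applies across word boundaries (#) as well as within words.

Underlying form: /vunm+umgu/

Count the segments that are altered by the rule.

/n/ before /m/ (labial) → [m]
/m/ before /g/ (velar) → [ŋ]
2 segments change.

2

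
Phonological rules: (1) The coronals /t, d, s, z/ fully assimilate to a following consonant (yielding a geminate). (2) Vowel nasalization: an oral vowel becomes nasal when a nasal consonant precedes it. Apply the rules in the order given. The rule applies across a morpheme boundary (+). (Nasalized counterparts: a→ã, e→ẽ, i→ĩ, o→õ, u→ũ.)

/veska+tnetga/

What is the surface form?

Rule 1: /s/ before /k/ → [k] (total assimilation)
Rule 1: /t/ before /n/ → [n] (total assimilation)
Rule 1: /t/ before /g/ → [g] (total assimilation)
After rule 1: vekka+nnegga
Rule 2: /e/ after nasal /n/ → [ẽ]

[vekka+nnẽgga]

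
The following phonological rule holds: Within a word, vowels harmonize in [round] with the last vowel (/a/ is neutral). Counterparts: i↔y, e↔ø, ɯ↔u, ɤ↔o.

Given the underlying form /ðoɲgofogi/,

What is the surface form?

/o/ harmonizes with /i/ ([-round]) → [ɤ]
/o/ harmonizes with /i/ ([-round]) → [ɤ]
/o/ harmonizes with /i/ ([-round]) → [ɤ]

[ðɤɲgɤfɤgi]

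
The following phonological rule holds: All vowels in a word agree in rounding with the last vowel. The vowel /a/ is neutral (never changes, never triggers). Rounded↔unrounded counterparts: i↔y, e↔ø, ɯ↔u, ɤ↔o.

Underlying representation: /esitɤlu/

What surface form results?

/e/ harmonizes with /u/ ([+round]) → [ø]
/i/ harmonizes with /u/ ([+round]) → [y]
/ɤ/ harmonizes with /u/ ([+round]) → [o]

[øsytolu]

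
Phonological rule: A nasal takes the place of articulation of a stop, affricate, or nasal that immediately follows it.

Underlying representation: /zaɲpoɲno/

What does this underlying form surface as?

/ɲ/ before /p/ (labial) → [m]
/ɲ/ before /n/ (alveolar) → [n]

[zamponno]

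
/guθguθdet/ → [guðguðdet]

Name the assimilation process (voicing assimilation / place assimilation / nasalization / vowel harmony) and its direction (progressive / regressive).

/θ/→[ð] /θ/→[ð].
Each target copies a feature from the following segment, so the direction is regressive.

voicing assimilation, regressive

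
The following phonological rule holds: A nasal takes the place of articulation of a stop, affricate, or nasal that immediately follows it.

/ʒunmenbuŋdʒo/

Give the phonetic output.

[ʒummembuɲdʒo]

/n/ before /m/ (labial) → [m]
/n/ before /b/ (labial) → [m]
/ŋ/ before /dʒ/ (palatal) → [ɲ]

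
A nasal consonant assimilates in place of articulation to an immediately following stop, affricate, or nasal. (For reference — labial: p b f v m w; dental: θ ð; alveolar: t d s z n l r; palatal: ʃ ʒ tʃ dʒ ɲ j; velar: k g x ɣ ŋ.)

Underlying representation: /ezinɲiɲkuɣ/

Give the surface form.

[eziɲɲiŋkuɣ]

/n/ before /ɲ/ (palatal) → [ɲ]
/ɲ/ before /k/ (velar) → [ŋ]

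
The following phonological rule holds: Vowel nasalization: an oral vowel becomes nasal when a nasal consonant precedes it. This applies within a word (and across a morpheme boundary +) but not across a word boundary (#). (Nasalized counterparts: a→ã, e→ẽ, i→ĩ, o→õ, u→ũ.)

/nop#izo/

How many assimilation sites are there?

/o/ after nasal /n/ → [õ]
1 segment changes.

1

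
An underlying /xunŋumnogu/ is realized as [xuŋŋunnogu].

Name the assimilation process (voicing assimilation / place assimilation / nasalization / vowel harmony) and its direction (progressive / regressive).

/n/→[ŋ] /m/→[n].
Each target copies a feature from the following segment, so the direction is regressive.

place assimilation, regressive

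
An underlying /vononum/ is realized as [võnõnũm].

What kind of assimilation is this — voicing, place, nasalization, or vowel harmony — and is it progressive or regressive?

/o/→[õ] /o/→[õ] /u/→[ũ].
Each target copies a feature from the following segment, so the direction is regressive.

nasalization, regressive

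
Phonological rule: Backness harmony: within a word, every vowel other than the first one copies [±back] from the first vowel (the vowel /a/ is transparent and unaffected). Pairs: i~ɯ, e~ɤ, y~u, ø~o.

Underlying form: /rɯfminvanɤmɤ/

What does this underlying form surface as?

[rɯfmɯnvanɤmɤ]

/i/ harmonizes with /ɯ/ ([+back]) → [ɯ]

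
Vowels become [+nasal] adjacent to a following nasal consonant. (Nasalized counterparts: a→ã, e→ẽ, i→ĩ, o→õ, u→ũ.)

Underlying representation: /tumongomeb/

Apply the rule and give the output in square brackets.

[tũmõngõmeb]

/u/ before nasal /m/ → [ũ]
/o/ before nasal /n/ → [õ]
/o/ before nasal /m/ → [õ]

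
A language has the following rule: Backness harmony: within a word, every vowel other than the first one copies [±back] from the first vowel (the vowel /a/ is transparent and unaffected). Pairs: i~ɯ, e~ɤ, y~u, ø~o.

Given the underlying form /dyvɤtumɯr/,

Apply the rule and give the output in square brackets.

[dyvetymir]

/ɤ/ harmonizes with /y/ ([-back]) → [e]
/u/ harmonizes with /y/ ([-back]) → [y]
/ɯ/ harmonizes with /y/ ([-back]) → [i]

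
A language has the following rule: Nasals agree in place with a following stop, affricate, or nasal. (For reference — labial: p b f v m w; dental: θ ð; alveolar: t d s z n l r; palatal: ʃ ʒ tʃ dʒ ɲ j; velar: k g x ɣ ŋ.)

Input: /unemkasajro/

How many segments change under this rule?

1

/m/ before /k/ (velar) → [ŋ]
1 segment changes.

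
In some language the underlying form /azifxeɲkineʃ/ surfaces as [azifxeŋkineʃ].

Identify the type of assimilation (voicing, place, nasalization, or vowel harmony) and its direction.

/ɲ/→[ŋ].
Each target copies a feature from the following segment, so the direction is regressive.

place assimilation, regressive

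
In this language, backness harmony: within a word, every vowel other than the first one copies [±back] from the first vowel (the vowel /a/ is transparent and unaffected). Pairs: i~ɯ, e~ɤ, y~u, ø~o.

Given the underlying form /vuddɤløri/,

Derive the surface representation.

[vuddɤlorɯ]

/ø/ harmonizes with /u/ ([+back]) → [o]
/i/ harmonizes with /u/ ([+back]) → [ɯ]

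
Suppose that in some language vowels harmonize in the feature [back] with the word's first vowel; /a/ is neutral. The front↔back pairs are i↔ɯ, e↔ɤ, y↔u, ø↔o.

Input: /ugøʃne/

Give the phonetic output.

/ø/ harmonizes with /u/ ([+back]) → [o]
/e/ harmonizes with /u/ ([+back]) → [ɤ]

[ugoʃnɤ]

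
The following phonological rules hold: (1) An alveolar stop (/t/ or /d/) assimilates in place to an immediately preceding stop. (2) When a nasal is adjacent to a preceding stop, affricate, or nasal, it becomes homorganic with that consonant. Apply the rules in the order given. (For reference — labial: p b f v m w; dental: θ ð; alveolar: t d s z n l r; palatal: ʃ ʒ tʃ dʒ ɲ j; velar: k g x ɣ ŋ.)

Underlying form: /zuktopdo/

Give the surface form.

Rule 1: /t/ after /k/ (velar) → [k]
Rule 1: /d/ after /p/ (labial) → [b]
After rule 1: zukkopbo
Rule 2: no segment meets the rule's conditions; no change.

[zukkopbo]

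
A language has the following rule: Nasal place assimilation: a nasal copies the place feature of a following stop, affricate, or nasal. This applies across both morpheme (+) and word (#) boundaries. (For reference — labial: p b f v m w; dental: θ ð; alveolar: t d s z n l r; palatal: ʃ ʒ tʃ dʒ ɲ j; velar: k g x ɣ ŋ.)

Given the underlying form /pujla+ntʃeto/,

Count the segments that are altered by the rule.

1

/n/ before /tʃ/ (palatal) → [ɲ]
1 segment changes.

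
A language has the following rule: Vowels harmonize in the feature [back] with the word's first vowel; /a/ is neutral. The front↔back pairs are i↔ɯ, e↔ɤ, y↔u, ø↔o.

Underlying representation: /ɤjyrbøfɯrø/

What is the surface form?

/y/ harmonizes with /ɤ/ ([+back]) → [u]
/ø/ harmonizes with /ɤ/ ([+back]) → [o]
/ø/ harmonizes with /ɤ/ ([+back]) → [o]

[ɤjurbofɯro]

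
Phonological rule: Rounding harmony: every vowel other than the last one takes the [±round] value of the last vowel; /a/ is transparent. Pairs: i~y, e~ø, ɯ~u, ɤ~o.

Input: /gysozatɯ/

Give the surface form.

/y/ harmonizes with /ɯ/ ([-round]) → [i]
/o/ harmonizes with /ɯ/ ([-round]) → [ɤ]

[gisɤzatɯ]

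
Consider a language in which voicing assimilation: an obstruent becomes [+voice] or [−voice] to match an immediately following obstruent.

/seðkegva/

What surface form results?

/ð/ before /k/ (voiceless) → [θ]

[seθkegva]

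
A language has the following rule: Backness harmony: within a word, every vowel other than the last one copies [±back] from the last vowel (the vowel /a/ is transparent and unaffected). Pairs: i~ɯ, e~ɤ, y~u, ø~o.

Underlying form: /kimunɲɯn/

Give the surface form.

[kɯmunɲɯn]

/i/ harmonizes with /ɯ/ ([+back]) → [ɯ]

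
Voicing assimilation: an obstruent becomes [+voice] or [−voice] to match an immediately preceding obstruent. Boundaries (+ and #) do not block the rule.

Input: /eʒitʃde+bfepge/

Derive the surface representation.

[eʒitʃte+bvepke]

/d/ after /tʃ/ (voiceless) → [t]
/f/ after /b/ (voiced) → [v]
/g/ after /p/ (voiceless) → [k]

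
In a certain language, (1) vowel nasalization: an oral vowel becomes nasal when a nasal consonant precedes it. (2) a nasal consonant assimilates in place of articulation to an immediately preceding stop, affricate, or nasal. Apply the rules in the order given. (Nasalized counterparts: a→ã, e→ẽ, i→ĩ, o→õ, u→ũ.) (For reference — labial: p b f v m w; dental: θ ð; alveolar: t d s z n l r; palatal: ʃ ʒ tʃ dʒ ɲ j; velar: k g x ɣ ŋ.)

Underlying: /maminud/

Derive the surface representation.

Rule 1: /a/ after nasal /m/ → [ã]
Rule 1: /i/ after nasal /m/ → [ĩ]
Rule 1: /u/ after nasal /n/ → [ũ]
After rule 1: mãmĩnũd
Rule 2: no segment meets the rule's conditions; no change.

[mãmĩnũd]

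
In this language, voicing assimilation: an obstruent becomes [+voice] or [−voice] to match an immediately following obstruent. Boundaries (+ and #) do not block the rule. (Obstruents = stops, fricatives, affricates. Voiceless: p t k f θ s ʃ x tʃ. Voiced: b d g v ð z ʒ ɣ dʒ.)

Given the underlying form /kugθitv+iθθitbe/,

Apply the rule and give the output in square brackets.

[kukθidv+iθθidbe]

/g/ before /θ/ (voiceless) → [k]
/t/ before /v/ (voiced) → [d]
/t/ before /b/ (voiced) → [d]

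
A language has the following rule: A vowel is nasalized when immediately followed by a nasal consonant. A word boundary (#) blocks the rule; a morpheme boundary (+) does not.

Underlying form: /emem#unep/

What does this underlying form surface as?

/e/ before nasal /m/ → [ẽ]
/e/ before nasal /m/ → [ẽ]
/u/ before nasal /n/ → [ũ]

[ẽmẽm#ũnep]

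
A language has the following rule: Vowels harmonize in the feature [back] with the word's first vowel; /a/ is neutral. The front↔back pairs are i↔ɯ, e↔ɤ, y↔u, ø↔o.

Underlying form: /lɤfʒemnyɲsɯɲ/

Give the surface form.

/e/ harmonizes with /ɤ/ ([+back]) → [ɤ]
/y/ harmonizes with /ɤ/ ([+back]) → [u]

[lɤfʒɤmnuɲsɯɲ]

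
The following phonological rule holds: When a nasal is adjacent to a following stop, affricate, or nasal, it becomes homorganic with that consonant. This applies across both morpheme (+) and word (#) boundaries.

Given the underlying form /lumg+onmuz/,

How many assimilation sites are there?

2

/m/ before /g/ (velar) → [ŋ]
/n/ before /m/ (labial) → [m]
2 segments change.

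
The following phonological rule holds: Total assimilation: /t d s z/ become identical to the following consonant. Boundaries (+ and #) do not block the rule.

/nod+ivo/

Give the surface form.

no segment meets the rule's conditions; no change.

[nod+ivo]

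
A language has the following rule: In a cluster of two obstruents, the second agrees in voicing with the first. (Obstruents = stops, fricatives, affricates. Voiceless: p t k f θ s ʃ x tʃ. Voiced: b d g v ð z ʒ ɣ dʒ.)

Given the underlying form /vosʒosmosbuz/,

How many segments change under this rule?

2

/ʒ/ after /s/ (voiceless) → [ʃ]
/b/ after /s/ (voiceless) → [p]
2 segments change.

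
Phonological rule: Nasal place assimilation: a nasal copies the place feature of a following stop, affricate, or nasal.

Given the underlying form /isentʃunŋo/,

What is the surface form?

/n/ before /tʃ/ (palatal) → [ɲ]
/n/ before /ŋ/ (velar) → [ŋ]

[iseɲtʃuŋŋo]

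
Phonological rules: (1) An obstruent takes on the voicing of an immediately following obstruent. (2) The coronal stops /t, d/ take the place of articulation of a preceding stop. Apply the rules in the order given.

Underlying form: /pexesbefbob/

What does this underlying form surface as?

[pexezbevbob]

Rule 1: /s/ before /b/ (voiced) → [z]
Rule 1: /f/ before /b/ (voiced) → [v]
After rule 1: pexezbevbob
Rule 2: no segment meets the rule's conditions; no change.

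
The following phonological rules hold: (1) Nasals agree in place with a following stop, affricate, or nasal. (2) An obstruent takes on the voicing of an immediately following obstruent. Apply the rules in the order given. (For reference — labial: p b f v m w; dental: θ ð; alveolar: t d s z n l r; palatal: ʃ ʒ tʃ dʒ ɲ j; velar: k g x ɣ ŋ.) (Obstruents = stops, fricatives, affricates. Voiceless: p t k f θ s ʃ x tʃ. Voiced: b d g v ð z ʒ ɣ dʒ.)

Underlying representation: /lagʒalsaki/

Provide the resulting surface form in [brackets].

Rule 1: no segment meets the rule's conditions; no change.
After rule 1: lagʒalsaki
Rule 2: no segment meets the rule's conditions; no change.

[lagʒalsaki]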